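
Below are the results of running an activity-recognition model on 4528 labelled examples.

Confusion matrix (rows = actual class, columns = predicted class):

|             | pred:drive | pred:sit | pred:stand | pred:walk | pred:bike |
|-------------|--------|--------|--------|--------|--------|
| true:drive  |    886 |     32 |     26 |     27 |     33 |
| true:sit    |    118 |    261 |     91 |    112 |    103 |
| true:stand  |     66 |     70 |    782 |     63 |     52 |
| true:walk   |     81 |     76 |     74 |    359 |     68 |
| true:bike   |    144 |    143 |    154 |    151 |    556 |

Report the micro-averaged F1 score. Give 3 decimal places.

0.628

Micro-averaging pools counts across classes: ΣTP=2844, ΣFP=1684, ΣFN=1684.
Micro-F1 score = 2·TP/(2·TP+FP+FN) on pooled counts = 0.628 (equals overall accuracy in single-label multiclass).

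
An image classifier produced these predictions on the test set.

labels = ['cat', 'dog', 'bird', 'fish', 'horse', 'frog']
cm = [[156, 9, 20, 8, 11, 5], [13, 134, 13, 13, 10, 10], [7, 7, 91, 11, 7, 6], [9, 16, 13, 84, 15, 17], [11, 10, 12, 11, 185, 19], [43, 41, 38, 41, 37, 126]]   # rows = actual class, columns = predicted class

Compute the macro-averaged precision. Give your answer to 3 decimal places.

Per-class precision (TP/(TP+FP)):
  cat: TP=156, FP=13+7+9+11+43=83 → 156/239 = 0.6527
  dog: TP=134, FP=9+7+16+10+41=83 → 134/217 = 0.6175
  bird: TP=91, FP=20+13+13+12+38=96 → 91/187 = 0.4866
  fish: TP=84, FP=8+13+11+11+41=84 → 84/168 = 0.5000
  horse: TP=185, FP=11+10+7+15+37=80 → 185/265 = 0.6981
  frog: TP=126, FP=5+10+6+17+19=57 → 126/183 = 0.6885
Macro-precision = mean = (0.6527 + 0.6175 + 0.4866 + 0.5000 + 0.6981 + 0.6885) / 6 = 0.607

0.607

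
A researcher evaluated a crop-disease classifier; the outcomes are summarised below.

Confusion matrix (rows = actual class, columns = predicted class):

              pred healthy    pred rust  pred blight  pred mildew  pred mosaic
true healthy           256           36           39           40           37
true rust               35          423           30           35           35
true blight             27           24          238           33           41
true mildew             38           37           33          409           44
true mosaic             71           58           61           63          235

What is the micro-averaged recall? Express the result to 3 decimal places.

Micro-averaging pools counts across classes: ΣTP=1561, ΣFP=817, ΣFN=817.
Micro-recall = TP/(TP+FN) on pooled counts = 0.656 (equals overall accuracy in single-label multiclass).

0.656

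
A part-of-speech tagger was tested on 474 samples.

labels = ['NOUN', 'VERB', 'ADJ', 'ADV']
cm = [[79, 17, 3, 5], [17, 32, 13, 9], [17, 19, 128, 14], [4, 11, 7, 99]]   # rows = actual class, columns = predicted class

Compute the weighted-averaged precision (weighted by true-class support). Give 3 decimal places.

0.726

Per-class precision (TP/(TP+FP)):
  NOUN: TP=79, FP=17+17+4=38 → 79/117 = 0.6752
  VERB: TP=32, FP=17+19+11=47 → 32/79 = 0.4051
  ADJ: TP=128, FP=3+13+7=23 → 128/151 = 0.8477
  ADV: TP=99, FP=5+9+14=28 → 99/127 = 0.7795
Weighted-precision = Σ (supportᵢ/N)·precisionᵢ with N=474: (104/474)·0.6752 + (71/474)·0.4051 + (178/474)·0.8477 + (121/474)·0.7795 = 0.726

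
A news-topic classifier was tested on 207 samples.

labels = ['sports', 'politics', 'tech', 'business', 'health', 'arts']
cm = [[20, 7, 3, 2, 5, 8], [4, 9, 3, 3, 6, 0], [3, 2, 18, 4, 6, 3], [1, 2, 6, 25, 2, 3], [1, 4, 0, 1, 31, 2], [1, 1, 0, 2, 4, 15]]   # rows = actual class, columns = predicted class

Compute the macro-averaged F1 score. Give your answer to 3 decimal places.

0.553

Per-class F1 score (2·TP/(2·TP+FP+FN)):
  sports: TP=20, FP=4+3+1+1+1=10, FN=7+3+2+5+8=25 → 40/75 = 0.5333
  politics: TP=9, FP=7+2+2+4+1=16, FN=4+3+3+6+0=16 → 18/50 = 0.3600
  tech: TP=18, FP=3+3+6+0+0=12, FN=3+2+4+6+3=18 → 36/66 = 0.5455
  business: TP=25, FP=2+3+4+1+2=12, FN=1+2+6+2+3=14 → 50/76 = 0.6579
  health: TP=31, FP=5+6+6+2+4=23, FN=1+4+0+1+2=8 → 62/93 = 0.6667
  arts: TP=15, FP=8+0+3+3+2=16, FN=1+1+0+2+4=8 → 30/54 = 0.5556
Macro-F1 score = mean = (0.5333 + 0.3600 + 0.5455 + 0.6579 + 0.6667 + 0.5556) / 6 = 0.553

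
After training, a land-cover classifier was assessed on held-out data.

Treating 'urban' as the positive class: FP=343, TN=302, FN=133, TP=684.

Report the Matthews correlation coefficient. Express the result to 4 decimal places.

0.3317

MCC = (TP·TN − FP·FN) / √((TP+FP)(TP+FN)(TN+FP)(TN+FN))
Numerator = 684·302 − 343·133 = 160949
Denominator = √(1027·817·645·435) = √235418978925 = 485199.9371
MCC = 160949 / 485199.9371 = 0.3317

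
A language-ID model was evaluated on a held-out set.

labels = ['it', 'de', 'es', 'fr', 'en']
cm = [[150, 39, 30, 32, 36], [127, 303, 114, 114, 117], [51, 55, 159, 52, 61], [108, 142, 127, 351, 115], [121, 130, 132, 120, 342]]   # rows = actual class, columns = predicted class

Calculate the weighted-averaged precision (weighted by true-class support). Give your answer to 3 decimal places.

0.450

Per-class precision (TP/(TP+FP)):
  it: TP=150, FP=127+51+108+121=407 → 150/557 = 0.2693
  de: TP=303, FP=39+55+142+130=366 → 303/669 = 0.4529
  es: TP=159, FP=30+114+127+132=403 → 159/562 = 0.2829
  fr: TP=351, FP=32+114+52+120=318 → 351/669 = 0.5247
  en: TP=342, FP=36+117+61+115=329 → 342/671 = 0.5097
Weighted-precision = Σ (supportᵢ/N)·precisionᵢ with N=3128: (287/3128)·0.2693 + (775/3128)·0.4529 + (378/3128)·0.2829 + (843/3128)·0.5247 + (845/3128)·0.5097 = 0.450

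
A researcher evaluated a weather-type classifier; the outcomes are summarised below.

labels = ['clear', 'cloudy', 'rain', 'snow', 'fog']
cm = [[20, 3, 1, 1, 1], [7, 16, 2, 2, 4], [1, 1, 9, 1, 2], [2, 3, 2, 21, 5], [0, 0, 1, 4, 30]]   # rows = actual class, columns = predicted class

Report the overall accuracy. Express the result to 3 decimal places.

Accuracy = trace / total = (20+16+9+21+30=96) / 139 = 96/139 = 0.691

0.691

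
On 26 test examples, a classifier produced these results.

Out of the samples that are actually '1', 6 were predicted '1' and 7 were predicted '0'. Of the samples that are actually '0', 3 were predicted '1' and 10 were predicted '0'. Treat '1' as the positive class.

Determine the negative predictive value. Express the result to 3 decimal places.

NPV = TN/(TN+FN) = 10/(10+7) = 0.588

0.588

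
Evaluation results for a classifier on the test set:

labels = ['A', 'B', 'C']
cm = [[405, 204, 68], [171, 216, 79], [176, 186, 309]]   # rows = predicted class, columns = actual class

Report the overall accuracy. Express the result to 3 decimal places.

0.513

Accuracy = trace / total = (405+216+309=930) / 1814 = 930/1814 = 0.513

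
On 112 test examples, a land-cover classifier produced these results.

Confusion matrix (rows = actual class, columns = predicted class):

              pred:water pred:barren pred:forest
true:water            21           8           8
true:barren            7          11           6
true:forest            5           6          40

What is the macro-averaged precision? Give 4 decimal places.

Per-class precision (TP/(TP+FP)):
  water: TP=21, FP=7+5=12 → 21/33 = 0.63636
  barren: TP=11, FP=8+6=14 → 11/25 = 0.44000
  forest: TP=40, FP=8+6=14 → 40/54 = 0.74074
Macro-precision = mean = (0.63636 + 0.44000 + 0.74074) / 3 = 0.6057

0.6057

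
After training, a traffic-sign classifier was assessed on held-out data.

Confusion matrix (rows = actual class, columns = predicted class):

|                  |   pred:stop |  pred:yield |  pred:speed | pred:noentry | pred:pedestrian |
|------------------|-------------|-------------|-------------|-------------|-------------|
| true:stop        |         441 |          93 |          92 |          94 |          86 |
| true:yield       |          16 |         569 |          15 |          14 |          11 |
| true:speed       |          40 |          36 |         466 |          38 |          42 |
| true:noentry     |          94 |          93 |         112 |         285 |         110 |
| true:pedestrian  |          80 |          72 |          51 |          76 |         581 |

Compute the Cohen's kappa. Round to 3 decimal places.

Observed agreement pₒ = trace/N = 2342/3607 = 0.6493
Expected agreement pₑ = Σ (rowᵢ·colᵢ)/N² = (806·671 + 625·863 + 622·736 + 694·507 + 860·830)/3607² = 0.2001
κ = (pₒ − pₑ)/(1 − pₑ) = (0.6493 − 0.2001)/(1 − 0.2001) = 0.562

0.562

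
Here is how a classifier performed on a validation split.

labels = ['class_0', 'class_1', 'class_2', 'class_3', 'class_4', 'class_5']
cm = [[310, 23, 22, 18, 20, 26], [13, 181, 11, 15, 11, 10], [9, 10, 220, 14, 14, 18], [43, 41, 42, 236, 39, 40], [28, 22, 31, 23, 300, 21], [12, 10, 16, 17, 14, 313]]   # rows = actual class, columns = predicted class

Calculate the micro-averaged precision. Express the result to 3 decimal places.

0.711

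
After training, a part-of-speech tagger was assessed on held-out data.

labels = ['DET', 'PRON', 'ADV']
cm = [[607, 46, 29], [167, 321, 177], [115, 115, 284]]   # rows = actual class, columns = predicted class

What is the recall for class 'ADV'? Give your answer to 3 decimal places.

Treat 'ADV' as positive and all other classes as negative.
recall = TP/(TP+FN).
ADV: TP=284, FN=115+115=230 → 284/514 = 0.5525

0.553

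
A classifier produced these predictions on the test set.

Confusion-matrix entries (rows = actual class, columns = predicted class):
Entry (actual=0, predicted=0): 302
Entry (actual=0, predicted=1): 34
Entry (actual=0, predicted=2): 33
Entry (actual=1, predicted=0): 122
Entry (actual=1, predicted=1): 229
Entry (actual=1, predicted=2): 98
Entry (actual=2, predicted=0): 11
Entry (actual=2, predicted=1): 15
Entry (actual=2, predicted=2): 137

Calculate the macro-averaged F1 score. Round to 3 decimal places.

0.672

Per-class F1 score (2·TP/(2·TP+FP+FN)):
  0: TP=302, FP=122+11=133, FN=34+33=67 → 604/804 = 0.7512
  1: TP=229, FP=34+15=49, FN=122+98=220 → 458/727 = 0.6300
  2: TP=137, FP=33+98=131, FN=11+15=26 → 274/431 = 0.6357
Macro-F1 score = mean = (0.7512 + 0.6300 + 0.6357) / 3 = 0.672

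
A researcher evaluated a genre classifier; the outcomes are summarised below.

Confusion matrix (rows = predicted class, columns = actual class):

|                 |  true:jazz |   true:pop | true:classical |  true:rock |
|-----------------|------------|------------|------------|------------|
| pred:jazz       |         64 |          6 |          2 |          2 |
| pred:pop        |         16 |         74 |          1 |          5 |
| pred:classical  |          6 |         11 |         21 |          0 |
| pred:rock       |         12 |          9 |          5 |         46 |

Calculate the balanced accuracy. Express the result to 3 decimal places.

Balanced accuracy = mean of per-class recall.
  jazz: recall = 64/98 = 0.6531
  pop: recall = 74/100 = 0.7400
  classical: recall = 21/29 = 0.7241
  rock: recall = 46/53 = 0.8679
Mean = (0.6531 + 0.7400 + 0.7241 + 0.8679) / 4 = 0.746

0.746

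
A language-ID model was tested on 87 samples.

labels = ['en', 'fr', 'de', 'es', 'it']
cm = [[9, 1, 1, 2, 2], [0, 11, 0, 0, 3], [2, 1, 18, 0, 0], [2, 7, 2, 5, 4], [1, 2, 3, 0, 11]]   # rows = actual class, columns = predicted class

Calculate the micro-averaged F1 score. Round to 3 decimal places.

0.621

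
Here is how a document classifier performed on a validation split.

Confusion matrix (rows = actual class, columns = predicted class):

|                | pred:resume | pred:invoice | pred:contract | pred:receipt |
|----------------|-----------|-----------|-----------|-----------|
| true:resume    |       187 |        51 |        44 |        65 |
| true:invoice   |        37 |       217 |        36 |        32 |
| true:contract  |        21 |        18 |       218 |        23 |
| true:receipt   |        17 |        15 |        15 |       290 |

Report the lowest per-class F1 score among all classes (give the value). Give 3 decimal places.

Per-class F1 score (2·TP/(2·TP+FP+FN)):
  resume: TP=187, FP=37+21+17=75, FN=51+44+65=160 → 374/609 = 0.6141
  invoice: TP=217, FP=51+18+15=84, FN=37+36+32=105 → 434/623 = 0.6966
  contract: TP=218, FP=44+36+15=95, FN=21+18+23=62 → 436/593 = 0.7352
  receipt: TP=290, FP=65+32+23=120, FN=17+15+15=47 → 580/747 = 0.7764
Lowest is class 'resume' with F1 score = 0.614.

0.614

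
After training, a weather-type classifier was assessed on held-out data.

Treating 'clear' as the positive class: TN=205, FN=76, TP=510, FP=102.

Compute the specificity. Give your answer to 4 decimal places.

Specificity = TN/(TN+FP) = 205/(205+102) = 0.6678

0.6678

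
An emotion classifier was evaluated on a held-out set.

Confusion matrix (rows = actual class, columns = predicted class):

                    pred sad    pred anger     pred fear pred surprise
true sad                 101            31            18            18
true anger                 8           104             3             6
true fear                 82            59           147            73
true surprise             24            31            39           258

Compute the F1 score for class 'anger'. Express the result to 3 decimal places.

0.601

One-vs-rest for 'anger': TP = diagonal; FP = other classes predicted 'anger'; FN = 'anger' predicted as other.
F1 score = 2·TP/(2·TP+FP+FN).
anger: TP=104, FP=31+59+31=121, FN=8+3+6=17 → 208/346 = 0.6012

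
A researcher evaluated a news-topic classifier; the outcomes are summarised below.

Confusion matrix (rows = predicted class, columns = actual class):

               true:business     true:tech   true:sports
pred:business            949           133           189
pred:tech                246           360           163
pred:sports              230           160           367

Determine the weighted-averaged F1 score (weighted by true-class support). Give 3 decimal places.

0.605

Per-class F1 score (2·TP/(2·TP+FP+FN)):
  business: TP=949, FP=133+189=322, FN=246+230=476 → 1898/2696 = 0.7040
  tech: TP=360, FP=246+163=409, FN=133+160=293 → 720/1422 = 0.5063
  sports: TP=367, FP=230+160=390, FN=189+163=352 → 734/1476 = 0.4973
Weighted-F1 score = Σ (supportᵢ/N)·F1 scoreᵢ with N=2797: (1425/2797)·0.7040 + (653/2797)·0.5063 + (719/2797)·0.4973 = 0.605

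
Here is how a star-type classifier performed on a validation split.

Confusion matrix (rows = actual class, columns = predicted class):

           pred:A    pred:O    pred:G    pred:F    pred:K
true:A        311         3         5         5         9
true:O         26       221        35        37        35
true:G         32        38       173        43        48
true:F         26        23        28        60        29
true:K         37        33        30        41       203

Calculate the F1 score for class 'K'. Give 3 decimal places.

0.608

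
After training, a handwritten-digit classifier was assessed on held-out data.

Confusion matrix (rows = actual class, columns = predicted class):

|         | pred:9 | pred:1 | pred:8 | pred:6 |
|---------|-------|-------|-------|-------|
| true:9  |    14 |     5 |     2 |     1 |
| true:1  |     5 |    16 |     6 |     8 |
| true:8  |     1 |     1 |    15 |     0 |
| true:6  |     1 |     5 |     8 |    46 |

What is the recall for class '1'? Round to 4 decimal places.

0.4571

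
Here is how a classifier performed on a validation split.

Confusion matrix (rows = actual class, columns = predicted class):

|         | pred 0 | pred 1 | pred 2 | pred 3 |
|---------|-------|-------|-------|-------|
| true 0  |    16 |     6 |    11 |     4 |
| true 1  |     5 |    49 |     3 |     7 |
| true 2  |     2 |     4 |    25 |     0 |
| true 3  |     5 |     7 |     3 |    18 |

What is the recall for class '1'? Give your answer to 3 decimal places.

0.766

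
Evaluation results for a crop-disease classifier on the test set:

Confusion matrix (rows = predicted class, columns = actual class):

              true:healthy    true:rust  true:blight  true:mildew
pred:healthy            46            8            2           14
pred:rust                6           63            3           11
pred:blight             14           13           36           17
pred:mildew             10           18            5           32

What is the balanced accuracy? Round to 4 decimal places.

0.6095

Balanced accuracy = mean of per-class recall.
  healthy: recall = 46/76 = 0.60526
  rust: recall = 63/102 = 0.61765
  blight: recall = 36/46 = 0.78261
  mildew: recall = 32/74 = 0.43243
Mean = (0.60526 + 0.61765 + 0.78261 + 0.43243) / 4 = 0.6095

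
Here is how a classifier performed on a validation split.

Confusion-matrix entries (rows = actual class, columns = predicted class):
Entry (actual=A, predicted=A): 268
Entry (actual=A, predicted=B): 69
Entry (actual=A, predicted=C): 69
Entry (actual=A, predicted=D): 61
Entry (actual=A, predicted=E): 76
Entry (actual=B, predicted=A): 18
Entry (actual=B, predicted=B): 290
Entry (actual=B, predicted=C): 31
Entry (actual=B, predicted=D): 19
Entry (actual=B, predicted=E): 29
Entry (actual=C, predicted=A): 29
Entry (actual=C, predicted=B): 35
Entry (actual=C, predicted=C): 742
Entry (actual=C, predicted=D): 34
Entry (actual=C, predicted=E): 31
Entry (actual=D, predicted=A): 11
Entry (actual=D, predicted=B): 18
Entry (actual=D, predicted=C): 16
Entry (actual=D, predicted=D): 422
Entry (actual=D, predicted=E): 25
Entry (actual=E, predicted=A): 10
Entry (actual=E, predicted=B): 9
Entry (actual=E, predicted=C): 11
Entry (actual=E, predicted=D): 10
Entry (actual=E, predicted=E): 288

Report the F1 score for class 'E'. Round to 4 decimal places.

0.7413

One-vs-rest for 'E': TP = diagonal; FP = other classes predicted 'E'; FN = 'E' predicted as other.
F1 score = 2·TP/(2·TP+FP+FN).
E: TP=288, FP=76+29+31+25=161, FN=10+9+11+10=40 → 576/777 = 0.74131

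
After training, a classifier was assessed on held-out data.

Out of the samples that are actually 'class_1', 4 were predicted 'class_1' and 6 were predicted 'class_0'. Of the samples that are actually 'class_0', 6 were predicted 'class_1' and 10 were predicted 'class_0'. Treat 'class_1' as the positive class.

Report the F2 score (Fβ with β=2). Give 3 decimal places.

0.400

Fβ = (1+β²)·TP / ((1+β²)·TP + β²·FN + FP), with β²=4
= 5·4 / (5·4 + 4·6 + 6) = 0.400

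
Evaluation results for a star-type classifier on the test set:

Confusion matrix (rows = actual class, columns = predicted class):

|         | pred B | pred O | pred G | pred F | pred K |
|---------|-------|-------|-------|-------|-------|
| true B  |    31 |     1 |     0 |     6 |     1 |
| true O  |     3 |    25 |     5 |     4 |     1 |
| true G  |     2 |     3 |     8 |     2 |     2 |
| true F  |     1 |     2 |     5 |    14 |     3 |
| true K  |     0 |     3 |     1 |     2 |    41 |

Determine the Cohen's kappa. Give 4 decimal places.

0.6378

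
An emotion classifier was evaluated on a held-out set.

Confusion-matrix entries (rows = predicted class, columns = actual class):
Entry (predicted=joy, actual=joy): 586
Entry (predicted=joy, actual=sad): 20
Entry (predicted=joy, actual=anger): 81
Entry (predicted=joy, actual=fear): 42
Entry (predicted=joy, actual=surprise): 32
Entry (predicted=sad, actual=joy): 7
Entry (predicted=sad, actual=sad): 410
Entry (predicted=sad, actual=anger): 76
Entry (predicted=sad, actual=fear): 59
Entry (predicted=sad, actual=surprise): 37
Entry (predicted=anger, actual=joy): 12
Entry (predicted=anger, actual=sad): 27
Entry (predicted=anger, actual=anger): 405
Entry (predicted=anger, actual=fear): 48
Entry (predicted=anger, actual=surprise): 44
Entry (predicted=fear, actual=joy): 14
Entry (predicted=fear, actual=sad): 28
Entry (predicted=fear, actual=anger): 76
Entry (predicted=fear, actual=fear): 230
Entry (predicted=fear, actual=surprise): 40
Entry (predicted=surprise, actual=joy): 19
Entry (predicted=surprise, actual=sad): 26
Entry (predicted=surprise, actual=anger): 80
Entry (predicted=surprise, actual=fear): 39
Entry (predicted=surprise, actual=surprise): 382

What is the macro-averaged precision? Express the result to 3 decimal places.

0.703

Per-class precision (TP/(TP+FP)):
  joy: TP=586, FP=20+81+42+32=175 → 586/761 = 0.7700
  sad: TP=410, FP=7+76+59+37=179 → 410/589 = 0.6961
  anger: TP=405, FP=12+27+48+44=131 → 405/536 = 0.7556
  fear: TP=230, FP=14+28+76+40=158 → 230/388 = 0.5928
  surprise: TP=382, FP=19+26+80+39=164 → 382/546 = 0.6996
Macro-precision = mean = (0.7700 + 0.6961 + 0.7556 + 0.5928 + 0.6996) / 5 = 0.703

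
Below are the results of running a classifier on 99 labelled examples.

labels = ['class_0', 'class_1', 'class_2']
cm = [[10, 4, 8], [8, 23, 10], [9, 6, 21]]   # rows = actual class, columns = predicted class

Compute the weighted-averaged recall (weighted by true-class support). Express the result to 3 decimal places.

Per-class recall (TP/(TP+FN)):
  class_0: TP=10, FN=4+8=12 → 10/22 = 0.4545
  class_1: TP=23, FN=8+10=18 → 23/41 = 0.5610
  class_2: TP=21, FN=9+6=15 → 21/36 = 0.5833
Weighted-recall = Σ (supportᵢ/N)·recallᵢ with N=99: (22/99)·0.4545 + (41/99)·0.5610 + (36/99)·0.5833 = 0.545

0.545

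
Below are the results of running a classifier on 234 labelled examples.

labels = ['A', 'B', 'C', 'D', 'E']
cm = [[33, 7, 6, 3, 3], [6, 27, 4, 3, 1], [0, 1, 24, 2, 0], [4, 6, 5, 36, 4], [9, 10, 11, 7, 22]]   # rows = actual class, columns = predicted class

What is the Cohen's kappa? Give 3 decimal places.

0.511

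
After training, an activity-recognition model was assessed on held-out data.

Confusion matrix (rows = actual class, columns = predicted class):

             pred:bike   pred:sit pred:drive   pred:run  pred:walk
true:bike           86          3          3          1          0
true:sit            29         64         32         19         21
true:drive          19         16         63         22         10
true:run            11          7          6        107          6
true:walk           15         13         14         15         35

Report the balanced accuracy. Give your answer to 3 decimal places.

0.592

Balanced accuracy = mean of per-class recall.
  bike: recall = 86/93 = 0.9247
  sit: recall = 64/165 = 0.3879
  drive: recall = 63/130 = 0.4846
  run: recall = 107/137 = 0.7810
  walk: recall = 35/92 = 0.3804
Mean = (0.9247 + 0.3879 + 0.4846 + 0.7810 + 0.3804) / 5 = 0.592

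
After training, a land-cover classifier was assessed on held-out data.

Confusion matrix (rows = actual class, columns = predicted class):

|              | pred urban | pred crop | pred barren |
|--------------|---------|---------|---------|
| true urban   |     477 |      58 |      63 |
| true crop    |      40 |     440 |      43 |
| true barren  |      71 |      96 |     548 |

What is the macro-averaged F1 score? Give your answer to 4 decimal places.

0.7976

Per-class F1 score (2·TP/(2·TP+FP+FN)):
  urban: TP=477, FP=40+71=111, FN=58+63=121 → 954/1186 = 0.80438
  crop: TP=440, FP=58+96=154, FN=40+43=83 → 880/1117 = 0.78782
  barren: TP=548, FP=63+43=106, FN=71+96=167 → 1096/1369 = 0.80058
Macro-F1 score = mean = (0.80438 + 0.78782 + 0.80058) / 3 = 0.7976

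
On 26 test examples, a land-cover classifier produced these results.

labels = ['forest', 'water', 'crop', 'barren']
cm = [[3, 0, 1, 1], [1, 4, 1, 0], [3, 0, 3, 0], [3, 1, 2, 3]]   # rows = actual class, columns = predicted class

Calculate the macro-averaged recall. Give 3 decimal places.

Per-class recall (TP/(TP+FN)):
  forest: TP=3, FN=0+1+1=2 → 3/5 = 0.6000
  water: TP=4, FN=1+1+0=2 → 4/6 = 0.6667
  crop: TP=3, FN=3+0+0=3 → 3/6 = 0.5000
  barren: TP=3, FN=3+1+2=6 → 3/9 = 0.3333
Macro-recall = mean = (0.6000 + 0.6667 + 0.5000 + 0.3333) / 4 = 0.525

0.525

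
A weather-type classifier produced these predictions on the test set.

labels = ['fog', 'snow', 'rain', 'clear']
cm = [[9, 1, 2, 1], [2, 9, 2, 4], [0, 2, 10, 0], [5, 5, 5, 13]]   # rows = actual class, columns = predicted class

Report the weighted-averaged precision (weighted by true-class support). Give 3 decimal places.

0.612

Per-class precision (TP/(TP+FP)):
  fog: TP=9, FP=2+0+5=7 → 9/16 = 0.5625
  snow: TP=9, FP=1+2+5=8 → 9/17 = 0.5294
  rain: TP=10, FP=2+2+5=9 → 10/19 = 0.5263
  clear: TP=13, FP=1+4+0=5 → 13/18 = 0.7222
Weighted-precision = Σ (supportᵢ/N)·precisionᵢ with N=70: (13/70)·0.5625 + (17/70)·0.5294 + (12/70)·0.5263 + (28/70)·0.7222 = 0.612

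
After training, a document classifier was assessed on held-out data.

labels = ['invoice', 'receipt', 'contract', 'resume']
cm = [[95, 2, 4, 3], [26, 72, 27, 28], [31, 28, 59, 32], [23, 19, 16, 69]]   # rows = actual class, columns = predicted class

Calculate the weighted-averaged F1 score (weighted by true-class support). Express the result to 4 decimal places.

Per-class F1 score (2·TP/(2·TP+FP+FN)):
  invoice: TP=95, FP=26+31+23=80, FN=2+4+3=9 → 190/279 = 0.68100
  receipt: TP=72, FP=2+28+19=49, FN=26+27+28=81 → 144/274 = 0.52555
  contract: TP=59, FP=4+27+16=47, FN=31+28+32=91 → 118/256 = 0.46094
  resume: TP=69, FP=3+28+32=63, FN=23+19+16=58 → 138/259 = 0.53282
Weighted-F1 score = Σ (supportᵢ/N)·F1 scoreᵢ with N=534: (104/534)·0.68100 + (153/534)·0.52555 + (150/534)·0.46094 + (127/534)·0.53282 = 0.5394

0.5394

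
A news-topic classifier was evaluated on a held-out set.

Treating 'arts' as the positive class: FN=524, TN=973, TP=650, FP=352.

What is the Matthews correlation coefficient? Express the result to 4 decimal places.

MCC = (TP·TN − FP·FN) / √((TP+FP)(TP+FN)(TN+FP)(TN+FN))
Numerator = 650·973 − 352·524 = 448002
Denominator = √(1002·1174·1325·1497) = √2333315666700 = 1527519.4489
MCC = 448002 / 1527519.4489 = 0.2933

0.2933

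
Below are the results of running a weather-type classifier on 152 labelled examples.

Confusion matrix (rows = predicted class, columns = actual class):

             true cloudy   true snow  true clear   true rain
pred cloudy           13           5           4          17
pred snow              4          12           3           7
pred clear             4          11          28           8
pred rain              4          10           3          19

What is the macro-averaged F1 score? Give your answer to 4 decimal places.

0.4618

Per-class F1 score (2·TP/(2·TP+FP+FN)):
  cloudy: TP=13, FP=5+4+17=26, FN=4+4+4=12 → 26/64 = 0.40625
  snow: TP=12, FP=4+3+7=14, FN=5+11+10=26 → 24/64 = 0.37500
  clear: TP=28, FP=4+11+8=23, FN=4+3+3=10 → 56/89 = 0.62921
  rain: TP=19, FP=4+10+3=17, FN=17+7+8=32 → 38/87 = 0.43678
Macro-F1 score = mean = (0.40625 + 0.37500 + 0.62921 + 0.43678) / 4 = 0.4618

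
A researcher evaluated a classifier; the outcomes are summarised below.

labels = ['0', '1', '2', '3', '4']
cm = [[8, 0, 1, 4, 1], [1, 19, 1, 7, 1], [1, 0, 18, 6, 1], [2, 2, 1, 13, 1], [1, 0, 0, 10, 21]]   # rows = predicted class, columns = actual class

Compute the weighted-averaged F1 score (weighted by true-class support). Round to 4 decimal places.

0.6316

Per-class F1 score (2·TP/(2·TP+FP+FN)):
  0: TP=8, FP=0+1+4+1=6, FN=1+1+2+1=5 → 16/27 = 0.59259
  1: TP=19, FP=1+1+7+1=10, FN=0+0+2+0=2 → 38/50 = 0.76000
  2: TP=18, FP=1+0+6+1=8, FN=1+1+1+0=3 → 36/47 = 0.76596
  3: TP=13, FP=2+2+1+1=6, FN=4+7+6+10=27 → 26/59 = 0.44068
  4: TP=21, FP=1+0+0+10=11, FN=1+1+1+1=4 → 42/57 = 0.73684
Weighted-F1 score = Σ (supportᵢ/N)·F1 scoreᵢ with N=120: (13/120)·0.59259 + (21/120)·0.76000 + (21/120)·0.76596 + (40/120)·0.44068 + (25/120)·0.73684 = 0.6316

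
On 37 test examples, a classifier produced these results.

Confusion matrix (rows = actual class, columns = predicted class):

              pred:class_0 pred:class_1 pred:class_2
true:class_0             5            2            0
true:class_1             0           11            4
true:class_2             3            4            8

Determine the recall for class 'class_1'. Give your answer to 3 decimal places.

0.733

Treat 'class_1' as positive and all other classes as negative.
recall = TP/(TP+FN).
class_1: TP=11, FN=0+4=4 → 11/15 = 0.7333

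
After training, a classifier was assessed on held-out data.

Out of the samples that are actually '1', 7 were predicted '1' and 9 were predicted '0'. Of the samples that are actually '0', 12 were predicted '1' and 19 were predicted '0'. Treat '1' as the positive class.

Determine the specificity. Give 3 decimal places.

0.613

Specificity = TN/(TN+FP) = 19/(19+12) = 0.613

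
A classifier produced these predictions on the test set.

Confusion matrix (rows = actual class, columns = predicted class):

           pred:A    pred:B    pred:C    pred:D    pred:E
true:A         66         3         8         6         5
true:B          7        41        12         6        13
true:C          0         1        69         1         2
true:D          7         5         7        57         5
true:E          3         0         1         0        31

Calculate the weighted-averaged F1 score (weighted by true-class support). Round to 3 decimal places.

0.737

Per-class F1 score (2·TP/(2·TP+FP+FN)):
  A: TP=66, FP=7+0+7+3=17, FN=3+8+6+5=22 → 132/171 = 0.7719
  B: TP=41, FP=3+1+5+0=9, FN=7+12+6+13=38 → 82/129 = 0.6357
  C: TP=69, FP=8+12+7+1=28, FN=0+1+1+2=4 → 138/170 = 0.8118
  D: TP=57, FP=6+6+1+0=13, FN=7+5+7+5=24 → 114/151 = 0.7550
  E: TP=31, FP=5+13+2+5=25, FN=3+0+1+0=4 → 62/91 = 0.6813
Weighted-F1 score = Σ (supportᵢ/N)·F1 scoreᵢ with N=356: (88/356)·0.7719 + (79/356)·0.6357 + (73/356)·0.8118 + (81/356)·0.7550 + (35/356)·0.6813 = 0.737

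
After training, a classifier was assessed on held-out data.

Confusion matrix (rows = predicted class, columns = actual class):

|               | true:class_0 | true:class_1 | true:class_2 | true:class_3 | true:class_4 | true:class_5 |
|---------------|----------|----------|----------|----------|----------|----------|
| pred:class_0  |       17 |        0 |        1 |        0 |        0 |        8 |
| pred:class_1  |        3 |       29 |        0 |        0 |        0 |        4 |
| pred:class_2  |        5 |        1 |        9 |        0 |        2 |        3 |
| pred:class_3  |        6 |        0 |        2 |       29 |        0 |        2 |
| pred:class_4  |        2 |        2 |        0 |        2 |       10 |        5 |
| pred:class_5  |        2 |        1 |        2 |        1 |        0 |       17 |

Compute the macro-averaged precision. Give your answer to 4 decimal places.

0.6447

Per-class precision (TP/(TP+FP)):
  class_0: TP=17, FP=0+1+0+0+8=9 → 17/26 = 0.65385
  class_1: TP=29, FP=3+0+0+0+4=7 → 29/36 = 0.80556
  class_2: TP=9, FP=5+1+0+2+3=11 → 9/20 = 0.45000
  class_3: TP=29, FP=6+0+2+0+2=10 → 29/39 = 0.74359
  class_4: TP=10, FP=2+2+0+2+5=11 → 10/21 = 0.47619
  class_5: TP=17, FP=2+1+2+1+0=6 → 17/23 = 0.73913
Macro-precision = mean = (0.65385 + 0.80556 + 0.45000 + 0.74359 + 0.47619 + 0.73913) / 6 = 0.6447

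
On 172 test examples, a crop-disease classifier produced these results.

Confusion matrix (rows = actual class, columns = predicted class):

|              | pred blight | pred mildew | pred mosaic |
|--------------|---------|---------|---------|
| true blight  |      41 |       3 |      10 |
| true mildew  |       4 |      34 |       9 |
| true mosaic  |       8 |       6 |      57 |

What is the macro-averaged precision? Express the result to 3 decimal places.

Per-class precision (TP/(TP+FP)):
  blight: TP=41, FP=4+8=12 → 41/53 = 0.7736
  mildew: TP=34, FP=3+6=9 → 34/43 = 0.7907
  mosaic: TP=57, FP=10+9=19 → 57/76 = 0.7500
Macro-precision = mean = (0.7736 + 0.7907 + 0.7500) / 3 = 0.771

0.771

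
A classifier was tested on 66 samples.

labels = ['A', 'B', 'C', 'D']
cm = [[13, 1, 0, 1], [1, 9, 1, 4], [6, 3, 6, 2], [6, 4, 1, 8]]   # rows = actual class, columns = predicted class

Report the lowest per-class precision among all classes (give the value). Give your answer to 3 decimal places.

0.500

Per-class precision (TP/(TP+FP)):
  A: TP=13, FP=1+6+6=13 → 13/26 = 0.5000
  B: TP=9, FP=1+3+4=8 → 9/17 = 0.5294
  C: TP=6, FP=0+1+1=2 → 6/8 = 0.7500
  D: TP=8, FP=1+4+2=7 → 8/15 = 0.5333
Lowest is class 'A' with precision = 0.500.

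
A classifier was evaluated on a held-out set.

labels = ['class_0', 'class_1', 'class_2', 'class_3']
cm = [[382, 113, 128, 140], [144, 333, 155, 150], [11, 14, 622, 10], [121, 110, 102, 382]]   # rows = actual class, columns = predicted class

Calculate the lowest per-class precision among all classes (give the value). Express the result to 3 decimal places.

0.560

Per-class precision (TP/(TP+FP)):
  class_0: TP=382, FP=144+11+121=276 → 382/658 = 0.5805
  class_1: TP=333, FP=113+14+110=237 → 333/570 = 0.5842
  class_2: TP=622, FP=128+155+102=385 → 622/1007 = 0.6177
  class_3: TP=382, FP=140+150+10=300 → 382/682 = 0.5601
Lowest is class 'class_3' with precision = 0.560.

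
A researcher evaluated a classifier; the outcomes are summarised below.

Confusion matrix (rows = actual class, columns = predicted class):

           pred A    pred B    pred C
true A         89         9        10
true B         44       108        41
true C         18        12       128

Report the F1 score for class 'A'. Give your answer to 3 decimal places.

0.687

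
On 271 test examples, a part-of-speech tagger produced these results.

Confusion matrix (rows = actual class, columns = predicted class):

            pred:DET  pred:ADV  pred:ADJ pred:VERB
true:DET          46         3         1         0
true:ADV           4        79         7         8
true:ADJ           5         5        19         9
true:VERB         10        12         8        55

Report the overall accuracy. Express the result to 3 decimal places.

0.734

Accuracy = trace / total = (46+79+19+55=199) / 271 = 199/271 = 0.734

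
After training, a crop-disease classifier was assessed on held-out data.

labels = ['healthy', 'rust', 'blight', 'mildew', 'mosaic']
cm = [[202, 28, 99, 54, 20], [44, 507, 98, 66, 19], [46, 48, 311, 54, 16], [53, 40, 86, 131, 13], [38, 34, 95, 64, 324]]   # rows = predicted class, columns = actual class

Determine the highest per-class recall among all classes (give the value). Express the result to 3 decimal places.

0.827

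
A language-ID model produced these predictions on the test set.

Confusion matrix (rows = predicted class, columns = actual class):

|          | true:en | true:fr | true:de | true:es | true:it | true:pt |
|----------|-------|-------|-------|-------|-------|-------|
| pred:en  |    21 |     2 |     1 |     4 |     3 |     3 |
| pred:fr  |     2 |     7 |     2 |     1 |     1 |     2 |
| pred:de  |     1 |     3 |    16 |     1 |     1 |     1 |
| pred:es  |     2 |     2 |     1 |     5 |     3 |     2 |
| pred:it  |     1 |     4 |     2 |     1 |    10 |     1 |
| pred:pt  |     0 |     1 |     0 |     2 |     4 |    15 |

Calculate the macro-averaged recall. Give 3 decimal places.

Per-class recall (TP/(TP+FN)):
  en: TP=21, FN=2+1+2+1+0=6 → 21/27 = 0.7778
  fr: TP=7, FN=2+3+2+4+1=12 → 7/19 = 0.3684
  de: TP=16, FN=1+2+1+2+0=6 → 16/22 = 0.7273
  es: TP=5, FN=4+1+1+1+2=9 → 5/14 = 0.3571
  it: TP=10, FN=3+1+1+3+4=12 → 10/22 = 0.4545
  pt: TP=15, FN=3+2+1+2+1=9 → 15/24 = 0.6250
Macro-recall = mean = (0.7778 + 0.3684 + 0.7273 + 0.3571 + 0.4545 + 0.6250) / 6 = 0.552

0.552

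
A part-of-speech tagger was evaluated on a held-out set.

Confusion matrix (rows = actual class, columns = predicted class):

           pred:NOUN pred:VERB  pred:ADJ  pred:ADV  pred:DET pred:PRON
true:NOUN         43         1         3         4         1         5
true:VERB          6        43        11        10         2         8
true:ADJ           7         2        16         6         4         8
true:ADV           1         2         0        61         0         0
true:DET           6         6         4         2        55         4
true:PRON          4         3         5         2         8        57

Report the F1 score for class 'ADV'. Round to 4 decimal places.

0.8188

F1 score = 2·TP/(2·TP+FP+FN).
ADV: TP=61, FP=4+10+6+2+2=24, FN=1+2+0+0+0=3 → 122/149 = 0.81879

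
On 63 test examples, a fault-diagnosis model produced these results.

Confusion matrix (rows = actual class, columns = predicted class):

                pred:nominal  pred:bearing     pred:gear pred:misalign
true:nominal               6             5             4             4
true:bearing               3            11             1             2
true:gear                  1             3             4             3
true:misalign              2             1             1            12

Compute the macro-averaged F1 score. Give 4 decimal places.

Per-class F1 score (2·TP/(2·TP+FP+FN)):
  nominal: TP=6, FP=3+1+2=6, FN=5+4+4=13 → 12/31 = 0.38710
  bearing: TP=11, FP=5+3+1=9, FN=3+1+2=6 → 22/37 = 0.59459
  gear: TP=4, FP=4+1+1=6, FN=1+3+3=7 → 8/21 = 0.38095
  misalign: TP=12, FP=4+2+3=9, FN=2+1+1=4 → 24/37 = 0.64865
Macro-F1 score = mean = (0.38710 + 0.59459 + 0.38095 + 0.64865) / 4 = 0.5028

0.5028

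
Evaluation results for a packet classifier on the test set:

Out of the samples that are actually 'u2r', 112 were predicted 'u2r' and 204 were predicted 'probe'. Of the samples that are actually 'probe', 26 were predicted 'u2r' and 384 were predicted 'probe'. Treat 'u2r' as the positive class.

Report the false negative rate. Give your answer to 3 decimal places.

FNR = FN/(FN+TP) = 204/(204+112) = 0.646

0.646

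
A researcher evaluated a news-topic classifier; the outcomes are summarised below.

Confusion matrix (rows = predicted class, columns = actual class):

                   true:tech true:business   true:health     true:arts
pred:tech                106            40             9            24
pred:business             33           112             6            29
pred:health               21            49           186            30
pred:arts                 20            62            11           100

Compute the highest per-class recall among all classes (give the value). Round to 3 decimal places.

Per-class recall (TP/(TP+FN)):
  tech: TP=106, FN=33+21+20=74 → 106/180 = 0.5889
  business: TP=112, FN=40+49+62=151 → 112/263 = 0.4259
  health: TP=186, FN=9+6+11=26 → 186/212 = 0.8774
  arts: TP=100, FN=24+29+30=83 → 100/183 = 0.5464
Highest is class 'health' with recall = 0.877.

0.877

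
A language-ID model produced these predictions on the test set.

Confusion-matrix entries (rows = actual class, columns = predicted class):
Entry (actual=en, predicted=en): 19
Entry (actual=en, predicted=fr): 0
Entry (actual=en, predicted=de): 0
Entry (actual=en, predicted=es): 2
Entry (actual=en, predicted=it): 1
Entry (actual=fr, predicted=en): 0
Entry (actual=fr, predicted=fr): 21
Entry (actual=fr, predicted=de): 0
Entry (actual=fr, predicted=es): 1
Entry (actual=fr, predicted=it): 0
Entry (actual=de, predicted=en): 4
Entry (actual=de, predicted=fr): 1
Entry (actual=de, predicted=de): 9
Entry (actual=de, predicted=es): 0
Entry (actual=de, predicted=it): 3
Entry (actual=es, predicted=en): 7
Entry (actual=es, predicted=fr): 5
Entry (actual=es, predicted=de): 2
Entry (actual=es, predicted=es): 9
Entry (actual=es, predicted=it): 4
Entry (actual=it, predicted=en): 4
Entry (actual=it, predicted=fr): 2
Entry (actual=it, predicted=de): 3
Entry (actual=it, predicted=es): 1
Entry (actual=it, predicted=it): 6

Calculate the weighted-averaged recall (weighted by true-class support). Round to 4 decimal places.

0.6154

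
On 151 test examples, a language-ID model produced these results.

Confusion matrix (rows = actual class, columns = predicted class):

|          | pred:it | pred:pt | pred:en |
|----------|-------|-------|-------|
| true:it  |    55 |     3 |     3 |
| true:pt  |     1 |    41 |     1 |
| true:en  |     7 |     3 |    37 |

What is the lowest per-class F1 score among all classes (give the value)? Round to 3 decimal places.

Per-class F1 score (2·TP/(2·TP+FP+FN)):
  it: TP=55, FP=1+7=8, FN=3+3=6 → 110/124 = 0.8871
  pt: TP=41, FP=3+3=6, FN=1+1=2 → 82/90 = 0.9111
  en: TP=37, FP=3+1=4, FN=7+3=10 → 74/88 = 0.8409
Lowest is class 'en' with F1 score = 0.841.

0.841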